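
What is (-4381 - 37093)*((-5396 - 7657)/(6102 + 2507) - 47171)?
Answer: 16842931155008/8609 ≈ 1.9564e+9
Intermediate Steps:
(-4381 - 37093)*((-5396 - 7657)/(6102 + 2507) - 47171) = -41474*(-13053/8609 - 47171) = -41474*(-406108192/8609) = 16842931155008/8609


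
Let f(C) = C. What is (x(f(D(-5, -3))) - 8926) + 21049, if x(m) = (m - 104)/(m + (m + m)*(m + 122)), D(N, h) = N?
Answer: 14244634/1175 ≈ 12123.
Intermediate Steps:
x(m) = (-104 + m)/(m + 2*m*(122 + m)) (x(m) = (-104 + m)/(m + (2*m)*(122 + m)) = (-104 + m)/(m + 2*m*(122 + m)))
(x(f(D(-5, -3))) - 8926) + 21049 = ((-104 - 5)/((-5)*(245 + 2*(-5))) - 8926) + 21049 = (-⅕*(-109)/(245 - 10) - 8926) + 21049 = (-⅕*(-109)/235 - 8926) + 21049 = (-⅕*1/235*(-109) - 8926) + 21049 = (109/1175 - 8926) + 21049 = -10487941/1175 + 21049 = 14244634/1175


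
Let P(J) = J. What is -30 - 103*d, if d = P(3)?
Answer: -339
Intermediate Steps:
d = 3
-30 - 103*d = -30 - 103*3 = -30 - 309 = -339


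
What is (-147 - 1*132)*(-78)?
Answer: 21762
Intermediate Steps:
(-147 - 1*132)*(-78) = (-147 - 132)*(-78) = -279*(-78) = 21762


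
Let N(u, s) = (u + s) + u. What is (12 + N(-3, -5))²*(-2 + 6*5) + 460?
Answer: 488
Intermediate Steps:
N(u, s) = s + 2*u (N(u, s) = (s + u) + u = s + 2*u)
(12 + N(-3, -5))²*(-2 + 6*5) + 460 = (12 + (-5 + 2*(-3)))²*(-2 + 6*5) + 460 = (12 + (-5 - 6))²*(-2 + 30) + 460 = (12 - 11)²*28 + 460 = 1²*28 + 460 = 1*28 + 460 = 28 + 460 = 488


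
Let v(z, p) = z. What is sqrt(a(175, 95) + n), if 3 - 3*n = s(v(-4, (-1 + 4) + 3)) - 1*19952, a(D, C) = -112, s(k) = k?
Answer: sqrt(6541) ≈ 80.876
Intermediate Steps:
n = 6653 (n = 1 - (-4 - 1*19952)/3 = 1 - (-4 - 19952)/3 = 1 - 1/3*(-19956) = 1 + 6652 = 6653)
sqrt(a(175, 95) + n) = sqrt(-112 + 6653) = sqrt(6541)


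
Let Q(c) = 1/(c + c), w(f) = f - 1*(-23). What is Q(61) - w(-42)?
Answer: 2319/122 ≈ 19.008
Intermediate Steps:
w(f) = 23 + f (w(f) = f + 23 = 23 + f)
Q(c) = 1/(2*c)
Q(61) - w(-42) = (½)/61 - (23 - 42) = (½)*(1/61) - 1*(-19) = 1/122 + 19 = 2319/122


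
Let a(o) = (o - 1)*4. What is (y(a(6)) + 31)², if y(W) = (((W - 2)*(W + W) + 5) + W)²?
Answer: 308087163136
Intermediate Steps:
a(o) = -4 + 4*o (a(o) = (-1 + o)*4 = -4 + 4*o)
y(W) = (5 + W + 2*W*(-2 + W))² (y(W) = (((-2 + W)*(2*W) + 5) + W)² = ((2*W*(-2 + W) + 5) + W)² = ((5 + 2*W*(-2 + W)) + W)² = (5 + W + 2*W*(-2 + W))²)
(y(a(6)) + 31)² = ((5 - 3*(-4 + 4*6) + 2*(-4 + 4*6)²)² + 31)² = ((5 - 3*(-4 + 24) + 2*(-4 + 24)²)² + 31)² = ((5 - 3*20 + 2*20²)² + 31)² = ((5 - 60 + 2*400)² + 31)² = ((5 - 60 + 800)² + 31)² = (745² + 31)² = (555025 + 31)² = 555056² = 308087163136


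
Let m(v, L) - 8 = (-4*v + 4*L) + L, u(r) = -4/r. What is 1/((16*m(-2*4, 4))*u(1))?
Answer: -1/3840 ≈ -0.00026042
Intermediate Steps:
m(v, L) = 8 - 4*v + 5*L (m(v, L) = 8 + ((-4*v + 4*L) + L) = 8 + (-4*v + 5*L) = 8 - 4*v + 5*L)
1/((16*m(-2*4, 4))*u(1)) = 1/((16*(8 - (-8)*4 + 5*4))*(-4/1)) = 1/((16*(8 - 4*(-8) + 20))*(-4*1)) = 1/((16*(8 + 32 + 20))*(-4)) = 1/((16*60)*(-4)) = 1/(960*(-4)) = 1/(-3840) = -1/3840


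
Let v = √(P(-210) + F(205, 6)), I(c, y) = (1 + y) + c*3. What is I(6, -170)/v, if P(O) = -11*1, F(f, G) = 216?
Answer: -151*√205/205 ≈ -10.546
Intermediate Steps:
P(O) = -11
I(c, y) = 1 + y + 3*c (I(c, y) = (1 + y) + 3*c = 1 + y + 3*c)
v = √205 (v = √(-11 + 216) = √205 ≈ 14.318)
I(6, -170)/v = (1 - 170 + 3*6)/(√205) = (1 - 170 + 18)*(√205/205) = -151*√205/205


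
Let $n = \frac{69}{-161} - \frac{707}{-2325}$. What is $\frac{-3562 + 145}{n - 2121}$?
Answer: $\frac{55611675}{34521301} \approx 1.6109$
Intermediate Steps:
$n = - \frac{2026}{16275}$ ($n = 69 \left(- \frac{1}{161}\right) - - \frac{707}{2325} = - \frac{3}{7} + \frac{707}{2325} = - \frac{2026}{16275} \approx -0.12449$)
$\frac{-3562 + 145}{n - 2121} = \frac{-3562 + 145}{- \frac{2026}{16275} - 2121} = - \frac{3417}{- \frac{34521301}{16275}} = \left(-3417\right) \left(- \frac{16275}{34521301}\right) = \frac{55611675}{34521301}$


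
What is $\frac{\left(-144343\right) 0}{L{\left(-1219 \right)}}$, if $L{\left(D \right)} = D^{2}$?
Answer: $0$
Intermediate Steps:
$\frac{\left(-144343\right) 0}{L{\left(-1219 \right)}} = \frac{\left(-144343\right) 0}{\left(-1219\right)^{2}} = \frac{0}{1485961} = 0 \cdot \frac{1}{1485961} = 0$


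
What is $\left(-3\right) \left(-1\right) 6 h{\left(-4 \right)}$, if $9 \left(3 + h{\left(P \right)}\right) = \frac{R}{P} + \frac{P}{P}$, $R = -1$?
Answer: $- \frac{103}{2} \approx -51.5$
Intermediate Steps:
$h{\left(P \right)} = - \frac{26}{9} - \frac{1}{9 P}$ ($h{\left(P \right)} = -3 + \frac{- \frac{1}{P} + \frac{P}{P}}{9} = -3 + \frac{- \frac{1}{P} + 1}{9} = -3 + \frac{1 - \frac{1}{P}}{9} = -3 + \left(\frac{1}{9} - \frac{1}{9 P}\right) = - \frac{26}{9} - \frac{1}{9 P}$)
$\left(-3\right) \left(-1\right) 6 h{\left(-4 \right)} = \left(-3\right) \left(-1\right) 6 \frac{-1 - -104}{9 \left(-4\right)} = 3 \cdot 6 \cdot \frac{1}{9} \left(- \frac{1}{4}\right) \left(-1 + 104\right) = 18 \cdot \frac{1}{9} \left(- \frac{1}{4}\right) 103 = 18 \left(- \frac{103}{36}\right) = - \frac{103}{2}$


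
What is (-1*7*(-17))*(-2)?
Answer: -238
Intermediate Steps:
(-1*7*(-17))*(-2) = -7*(-17)*(-2) = 119*(-2) = -238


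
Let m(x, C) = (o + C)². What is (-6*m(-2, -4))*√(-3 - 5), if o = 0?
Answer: -192*I*√2 ≈ -271.53*I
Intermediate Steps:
m(x, C) = C² (m(x, C) = (0 + C)² = C²)
(-6*m(-2, -4))*√(-3 - 5) = (-6*(-4)²)*√(-3 - 5) = (-6*16)*√(-8) = -192*I*√2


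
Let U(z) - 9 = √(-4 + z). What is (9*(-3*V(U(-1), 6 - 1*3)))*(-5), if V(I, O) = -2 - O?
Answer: -675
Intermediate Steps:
U(z) = 9 + √(-4 + z)
(9*(-3*V(U(-1), 6 - 1*3)))*(-5) = (9*(-3*(-2 - (6 - 1*3))))*(-5) = (9*(-3*(-2 - (6 - 3))))*(-5) = (9*(-3*(-2 - 1*3)))*(-5) = (9*(-3*(-2 - 3)))*(-5) = (9*(-3*(-5)))*(-5) = (9*15)*(-5) = 135*(-5) = -675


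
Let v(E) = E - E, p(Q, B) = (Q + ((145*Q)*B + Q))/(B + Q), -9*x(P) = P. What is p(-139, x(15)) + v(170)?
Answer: -99941/422 ≈ -236.83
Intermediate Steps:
x(P) = -P/9
p(Q, B) = (2*Q + 145*B*Q)/(B + Q) (p(Q, B) = (Q + (145*B*Q + Q))/(B + Q) = (Q + (Q + 145*B*Q))/(B + Q) = (2*Q + 145*B*Q)/(B + Q))
v(E) = 0
p(-139, x(15)) + v(170) = -139*(2 + 145*(-⅑*15))/(-⅑*15 - 139) + 0 = -139*(2 + 145*(-5/3))/(-5/3 - 139) + 0 = -139*(2 - 725/3)/(-422/3) + 0 = -139*(-3/422)*(-719/3) + 0 = -99941/422 + 0 = -99941/422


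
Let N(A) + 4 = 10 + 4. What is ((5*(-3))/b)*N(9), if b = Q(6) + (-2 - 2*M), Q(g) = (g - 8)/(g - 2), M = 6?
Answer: 300/29 ≈ 10.345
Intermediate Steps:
N(A) = 10 (N(A) = -4 + (10 + 4) = -4 + 14 = 10)
Q(g) = (-8 + g)/(-2 + g)
b = -29/2 (b = (-8 + 6)/(-2 + 6) + (-2 - 2*6) = -2/4 + (-2 - 12) = (¼)*(-2) - 14 = -½ - 14 = -29/2 ≈ -14.500)
((5*(-3))/b)*N(9) = ((5*(-3))/(-29/2))*10 = -15*(-2/29)*10 = (30/29)*10 = 300/29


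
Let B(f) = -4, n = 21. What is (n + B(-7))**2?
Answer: 289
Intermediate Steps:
(n + B(-7))**2 = (21 - 4)**2 = 17**2 = 289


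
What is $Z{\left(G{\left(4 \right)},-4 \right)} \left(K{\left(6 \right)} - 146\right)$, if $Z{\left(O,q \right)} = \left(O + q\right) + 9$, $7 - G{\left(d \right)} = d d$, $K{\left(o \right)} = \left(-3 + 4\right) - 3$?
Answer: $592$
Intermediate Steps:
$K{\left(o \right)} = -2$ ($K{\left(o \right)} = 1 - 3 = -2$)
$G{\left(d \right)} = 7 - d^{2}$ ($G{\left(d \right)} = 7 - d d = 7 - d^{2}$)
$Z{\left(O,q \right)} = 9 + O + q$
$Z{\left(G{\left(4 \right)},-4 \right)} \left(K{\left(6 \right)} - 146\right) = \left(9 + \left(7 - 4^{2}\right) - 4\right) \left(-2 - 146\right) = \left(9 + \left(7 - 16\right) - 4\right) \left(-148\right) = \left(9 - 9 - 4\right) \left(-148\right) = \left(-4\right) \left(-148\right) = 592$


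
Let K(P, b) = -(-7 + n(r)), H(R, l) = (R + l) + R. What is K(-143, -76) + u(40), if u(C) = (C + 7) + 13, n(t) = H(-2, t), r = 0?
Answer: 71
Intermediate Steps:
H(R, l) = l + 2*R
n(t) = -4 + t (n(t) = t + 2*(-2) = t - 4 = -4 + t)
K(P, b) = 11 (K(P, b) = -(-7 + (-4 + 0)) = -(-7 - 4) = -1*(-11) = 11)
u(C) = 20 + C (u(C) = (7 + C) + 13 = 20 + C)
K(-143, -76) + u(40) = 11 + (20 + 40) = 11 + 60 = 71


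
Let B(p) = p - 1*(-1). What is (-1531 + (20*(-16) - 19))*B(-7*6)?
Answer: 76670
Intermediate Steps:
B(p) = 1 + p (B(p) = p + 1 = 1 + p)
(-1531 + (20*(-16) - 19))*B(-7*6) = (-1531 + (20*(-16) - 19))*(1 - 7*6) = (-1531 + (-320 - 19))*(1 - 42) = (-1531 - 339)*(-41) = -1870*(-41) = 76670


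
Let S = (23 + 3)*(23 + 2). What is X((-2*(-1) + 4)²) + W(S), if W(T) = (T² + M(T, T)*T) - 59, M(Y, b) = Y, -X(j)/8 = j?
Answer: 844653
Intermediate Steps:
X(j) = -8*j
S = 650 (S = 26*25 = 650)
W(T) = -59 + 2*T² (W(T) = (T² + T*T) - 59 = (T² + T²) - 59 = 2*T² - 59 = -59 + 2*T²)
X((-2*(-1) + 4)²) + W(S) = -8*(-2*(-1) + 4)² + (-59 + 2*650²) = -8*(2 + 4)² + (-59 + 2*422500) = -8*6² + (-59 + 845000) = -8*36 + 844941 = -288 + 844941 = 844653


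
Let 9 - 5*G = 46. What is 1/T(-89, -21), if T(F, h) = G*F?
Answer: 5/3293 ≈ 0.0015184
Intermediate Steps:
G = -37/5 (G = 9/5 - 1/5*46 = 9/5 - 46/5 = -37/5 ≈ -7.4000)
T(F, h) = -37*F/5
1/T(-89, -21) = 1/(-37/5*(-89)) = 1/(3293/5) = 5/3293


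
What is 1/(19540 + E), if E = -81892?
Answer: -1/62352 ≈ -1.6038e-5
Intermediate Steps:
1/(19540 + E) = 1/(19540 - 81892) = 1/(-62352) = -1/62352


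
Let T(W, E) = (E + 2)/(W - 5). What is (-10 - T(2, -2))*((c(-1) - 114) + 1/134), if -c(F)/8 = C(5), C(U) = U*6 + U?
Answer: 263975/67 ≈ 3939.9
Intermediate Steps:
T(W, E) = (2 + E)/(-5 + W)
C(U) = 7*U (C(U) = 6*U + U = 7*U)
c(F) = -280 (c(F) = -56*5 = -8*35 = -280)
(-10 - T(2, -2))*((c(-1) - 114) + 1/134) = (-10 - (2 - 2)/(-5 + 2))*((-280 - 114) + 1/134) = (-10 - 0/(-3))*(-394 + 1/134) = (-10 - (-1)*0/3)*(-52795/134) = (-10 - 1*0)*(-52795/134) = (-10 + 0)*(-52795/134) = -10*(-52795/134) = 263975/67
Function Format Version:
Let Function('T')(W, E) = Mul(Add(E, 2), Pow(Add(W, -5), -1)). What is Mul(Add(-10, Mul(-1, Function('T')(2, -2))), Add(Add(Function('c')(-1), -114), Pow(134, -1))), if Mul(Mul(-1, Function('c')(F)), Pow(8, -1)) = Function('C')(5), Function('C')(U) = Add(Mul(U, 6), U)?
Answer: Rational(263975, 67) ≈ 3939.9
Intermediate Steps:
Function('T')(W, E) = Mul(Pow(Add(-5, W), -1), Add(2, E)) (Function('T')(W, E) = Mul(Add(2, E), Pow(Add(-5, W), -1)) = Mul(Pow(Add(-5, W), -1), Add(2, E)))
Function('C')(U) = Mul(7, U) (Function('C')(U) = Add(Mul(6, U), U) = Mul(7, U))
Function('c')(F) = -280 (Function('c')(F) = Mul(-8, Mul(7, 5)) = Mul(-8, 35) = -280)
Mul(Add(-10, Mul(-1, Function('T')(2, -2))), Add(Add(Function('c')(-1), -114), Pow(134, -1))) = Mul(Add(-10, Mul(-1, Mul(Pow(Add(-5, 2), -1), Add(2, -2)))), Add(Add(-280, -114), Pow(134, -1))) = Mul(Add(-10, Mul(-1, Mul(Pow(-3, -1), 0))), Add(-394, Rational(1, 134))) = Mul(Add(-10, Mul(-1, Mul(Rational(-1, 3), 0))), Rational(-52795, 134)) = Mul(Add(-10, Mul(-1, 0)), Rational(-52795, 134)) = Mul(Add(-10, 0), Rational(-52795, 134)) = Mul(-10, Rational(-52795, 134)) = Rational(263975, 67)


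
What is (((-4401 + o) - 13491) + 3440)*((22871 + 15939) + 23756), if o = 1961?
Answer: -781511906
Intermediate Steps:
(((-4401 + o) - 13491) + 3440)*((22871 + 15939) + 23756) = (((-4401 + 1961) - 13491) + 3440)*((22871 + 15939) + 23756) = ((-2440 - 13491) + 3440)*(38810 + 23756) = (-15931 + 3440)*62566 = -12491*62566 = -781511906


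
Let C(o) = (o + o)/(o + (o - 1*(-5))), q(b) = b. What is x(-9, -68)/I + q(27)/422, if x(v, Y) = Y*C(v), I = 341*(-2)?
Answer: 377955/1870726 ≈ 0.20204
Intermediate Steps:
C(o) = 2*o/(5 + 2*o) (C(o) = (2*o)/(o + (o + 5)) = (2*o)/(o + (5 + o)) = (2*o)/(5 + 2*o) = 2*o/(5 + 2*o))
I = -682
x(v, Y) = 2*Y*v/(5 + 2*v) (x(v, Y) = Y*(2*v/(5 + 2*v)) = 2*Y*v/(5 + 2*v))
x(-9, -68)/I + q(27)/422 = (2*(-68)*(-9)/(5 + 2*(-9)))/(-682) + 27/422 = (2*(-68)*(-9)/(5 - 18))*(-1/682) + 27*(1/422) = (2*(-68)*(-9)/(-13))*(-1/682) + 27/422 = (2*(-68)*(-9)*(-1/13))*(-1/682) + 27/422 = -1224/13*(-1/682) + 27/422 = 612/4433 + 27/422 = 377955/1870726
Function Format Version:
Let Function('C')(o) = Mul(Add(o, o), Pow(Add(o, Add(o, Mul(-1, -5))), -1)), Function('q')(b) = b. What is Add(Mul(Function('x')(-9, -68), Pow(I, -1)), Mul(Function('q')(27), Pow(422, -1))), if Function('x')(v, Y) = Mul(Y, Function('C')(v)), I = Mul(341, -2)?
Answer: Rational(377955, 1870726) ≈ 0.20204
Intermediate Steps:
Function('C')(o) = Mul(2, o, Pow(Add(5, Mul(2, o)), -1)) (Function('C')(o) = Mul(Mul(2, o), Pow(Add(o, Add(o, 5)), -1)) = Mul(Mul(2, o), Pow(Add(o, Add(5, o)), -1)) = Mul(Mul(2, o), Pow(Add(5, Mul(2, o)), -1)) = Mul(2, o, Pow(Add(5, Mul(2, o)), -1)))
I = -682
Function('x')(v, Y) = Mul(2, Y, v, Pow(Add(5, Mul(2, v)), -1)) (Function('x')(v, Y) = Mul(Y, Mul(2, v, Pow(Add(5, Mul(2, v)), -1))) = Mul(2, Y, v, Pow(Add(5, Mul(2, v)), -1)))
Add(Mul(Function('x')(-9, -68), Pow(I, -1)), Mul(Function('q')(27), Pow(422, -1))) = Add(Mul(Mul(2, -68, -9, Pow(Add(5, Mul(2, -9)), -1)), Pow(-682, -1)), Mul(27, Pow(422, -1))) = Add(Mul(Mul(2, -68, -9, Pow(Add(5, -18), -1)), Rational(-1, 682)), Mul(27, Rational(1, 422))) = Add(Mul(Mul(2, -68, -9, Pow(-13, -1)), Rational(-1, 682)), Rational(27, 422)) = Add(Mul(Mul(2, -68, -9, Rational(-1, 13)), Rational(-1, 682)), Rational(27, 422)) = Add(Mul(Rational(-1224, 13), Rational(-1, 682)), Rational(27, 422)) = Add(Rational(612, 4433), Rational(27, 422)) = Rational(377955, 1870726)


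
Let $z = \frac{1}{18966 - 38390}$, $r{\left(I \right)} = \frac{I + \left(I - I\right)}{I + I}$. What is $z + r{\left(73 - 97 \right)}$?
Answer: $\frac{9711}{19424} \approx 0.49995$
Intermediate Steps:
$r{\left(I \right)} = \frac{1}{2}$ ($r{\left(I \right)} = \frac{I + 0}{2 I} = I \frac{1}{2 I} = \frac{1}{2}$)
$z = - \frac{1}{19424}$ ($z = \frac{1}{-19424} = - \frac{1}{19424} \approx -5.1483 \cdot 10^{-5}$)
$z + r{\left(73 - 97 \right)} = - \frac{1}{19424} + \frac{1}{2} = \frac{9711}{19424}$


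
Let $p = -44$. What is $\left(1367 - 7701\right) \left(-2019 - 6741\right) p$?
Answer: $-2441376960$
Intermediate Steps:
$\left(1367 - 7701\right) \left(-2019 - 6741\right) p = \left(1367 - 7701\right) \left(-2019 - 6741\right) \left(-44\right) = \left(-6334\right) \left(-8760\right) \left(-44\right) = 55485840 \left(-44\right) = -2441376960$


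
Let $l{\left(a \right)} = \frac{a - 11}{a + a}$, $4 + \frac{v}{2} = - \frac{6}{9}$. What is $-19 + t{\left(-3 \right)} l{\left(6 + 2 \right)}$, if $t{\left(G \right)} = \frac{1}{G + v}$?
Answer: $- \frac{11239}{592} \approx -18.985$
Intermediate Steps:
$v = - \frac{28}{3}$ ($v = -8 + 2 \left(- \frac{6}{9}\right) = -8 + 2 \left(\left(-6\right) \frac{1}{9}\right) = -8 + 2 \left(- \frac{2}{3}\right) = -8 - \frac{4}{3} = - \frac{28}{3} \approx -9.3333$)
$t{\left(G \right)} = \frac{1}{- \frac{28}{3} + G}$ ($t{\left(G \right)} = \frac{1}{G - \frac{28}{3}} = \frac{1}{- \frac{28}{3} + G}$)
$l{\left(a \right)} = \frac{-11 + a}{2 a}$
$-19 + t{\left(-3 \right)} l{\left(6 + 2 \right)} = -19 + \frac{3}{-28 + 3 \left(-3\right)} \frac{-11 + \left(6 + 2\right)}{2 \left(6 + 2\right)} = -19 + \frac{3}{-28 - 9} \frac{-11 + 8}{2 \cdot 8} = -19 + \frac{3}{-37} \cdot \frac{1}{2} \cdot \frac{1}{8} \left(-3\right) = -19 + 3 \left(- \frac{1}{37}\right) \left(- \frac{3}{16}\right) = -19 - - \frac{9}{592} = -19 + \frac{9}{592} = - \frac{11239}{592}$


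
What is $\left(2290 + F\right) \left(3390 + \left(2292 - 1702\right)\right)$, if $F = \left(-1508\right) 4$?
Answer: $-14893160$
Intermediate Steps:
$F = -6032$
$\left(2290 + F\right) \left(3390 + \left(2292 - 1702\right)\right) = \left(2290 - 6032\right) \left(3390 + \left(2292 - 1702\right)\right) = - 3742 \left(3390 + 590\right) = \left(-3742\right) 3980 = -14893160$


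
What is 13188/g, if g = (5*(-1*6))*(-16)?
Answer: 1099/40 ≈ 27.475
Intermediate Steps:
g = 480 (g = (5*(-6))*(-16) = -30*(-16) = 480)
13188/g = 13188/480 = 13188*(1/480) = 1099/40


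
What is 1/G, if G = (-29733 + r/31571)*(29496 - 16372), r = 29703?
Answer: -31571/12319116104160 ≈ -2.5628e-9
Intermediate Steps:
G = -12319116104160/31571 (G = (-29733 + 29703/31571)*(29496 - 16372) = (-29733 + 29703*(1/31571))*13124 = (-29733 + 29703/31571)*13124 = -938670840/31571*13124 = -12319116104160/31571 ≈ -3.9020e+8)
1/G = 1/(-12319116104160/31571) = -31571/12319116104160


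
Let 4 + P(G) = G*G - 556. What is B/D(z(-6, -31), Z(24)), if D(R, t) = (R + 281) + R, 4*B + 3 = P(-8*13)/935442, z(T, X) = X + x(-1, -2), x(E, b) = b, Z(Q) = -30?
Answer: -279607/80448012 ≈ -0.0034756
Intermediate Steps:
z(T, X) = -2 + X (z(T, X) = X - 2 = -2 + X)
P(G) = -560 + G² (P(G) = -4 + (G*G - 556) = -4 + (G² - 556) = -4 + (-556 + G²) = -560 + G²)
B = -1398035/1870884 (B = -¾ + ((-560 + (-8*13)²)/935442)/4 = -¾ + ((-560 + (-104)²)*(1/935442))/4 = -¾ + ((-560 + 10816)*(1/935442))/4 = -¾ + (10256*(1/935442))/4 = -¾ + (¼)*(5128/467721) = -¾ + 1282/467721 = -1398035/1870884 ≈ -0.74726)
D(R, t) = 281 + 2*R (D(R, t) = (281 + R) + R = 281 + 2*R)
B/D(z(-6, -31), Z(24)) = -1398035/(1870884*(281 + 2*(-2 - 31))) = -1398035/(1870884*(281 + 2*(-33))) = -1398035/(1870884*(281 - 66)) = -1398035/1870884/215 = -1398035/1870884*1/215 = -279607/80448012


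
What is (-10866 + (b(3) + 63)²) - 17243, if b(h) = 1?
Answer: -24013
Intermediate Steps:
(-10866 + (b(3) + 63)²) - 17243 = (-10866 + (1 + 63)²) - 17243 = (-10866 + 64²) - 17243 = (-10866 + 4096) - 17243 = -6770 - 17243 = -24013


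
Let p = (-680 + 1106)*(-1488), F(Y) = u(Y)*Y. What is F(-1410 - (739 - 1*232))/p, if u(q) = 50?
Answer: 75/496 ≈ 0.15121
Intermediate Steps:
F(Y) = 50*Y
p = -633888 (p = 426*(-1488) = -633888)
F(-1410 - (739 - 1*232))/p = (50*(-1410 - (739 - 1*232)))/(-633888) = (50*(-1410 - (739 - 232)))*(-1/633888) = (50*(-1410 - 1*507))*(-1/633888) = (50*(-1410 - 507))*(-1/633888) = (50*(-1917))*(-1/633888) = -95850*(-1/633888) = 75/496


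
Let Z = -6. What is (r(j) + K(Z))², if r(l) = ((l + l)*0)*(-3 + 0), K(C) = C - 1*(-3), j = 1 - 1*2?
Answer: 9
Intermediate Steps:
j = -1 (j = 1 - 2 = -1)
K(C) = 3 + C (K(C) = C + 3 = 3 + C)
r(l) = 0 (r(l) = ((2*l)*0)*(-3) = 0*(-3) = 0)
(r(j) + K(Z))² = (0 + (3 - 6))² = (0 - 3)² = (-3)² = 9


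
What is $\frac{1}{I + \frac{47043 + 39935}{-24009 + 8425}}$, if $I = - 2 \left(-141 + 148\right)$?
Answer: $- \frac{7792}{152577} \approx -0.051069$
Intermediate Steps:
$I = -14$ ($I = \left(-2\right) 7 = -14$)
$\frac{1}{I + \frac{47043 + 39935}{-24009 + 8425}} = \frac{1}{-14 + \frac{47043 + 39935}{-24009 + 8425}} = \frac{1}{-14 + \frac{86978}{-15584}} = \frac{1}{-14 + 86978 \left(- \frac{1}{15584}\right)} = \frac{1}{-14 - \frac{43489}{7792}} = \frac{1}{- \frac{152577}{7792}} = - \frac{7792}{152577}$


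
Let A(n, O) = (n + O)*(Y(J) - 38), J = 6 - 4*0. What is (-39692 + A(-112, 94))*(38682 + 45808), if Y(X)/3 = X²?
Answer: -3460034480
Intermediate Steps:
J = 6 (J = 6 + 0 = 6)
Y(X) = 3*X²
A(n, O) = 70*O + 70*n (A(n, O) = (n + O)*(3*6² - 38) = (O + n)*(3*36 - 38) = (O + n)*(108 - 38) = (O + n)*70 = 70*O + 70*n)
(-39692 + A(-112, 94))*(38682 + 45808) = (-39692 + (70*94 + 70*(-112)))*(38682 + 45808) = (-39692 + (6580 - 7840))*84490 = (-39692 - 1260)*84490 = -40952*84490 = -3460034480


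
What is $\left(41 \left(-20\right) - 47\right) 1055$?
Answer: $-914685$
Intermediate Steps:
$\left(41 \left(-20\right) - 47\right) 1055 = \left(-820 - 47\right) 1055 = \left(-867\right) 1055 = -914685$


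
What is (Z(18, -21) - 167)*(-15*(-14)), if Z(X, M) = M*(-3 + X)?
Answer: -101220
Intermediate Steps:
(Z(18, -21) - 167)*(-15*(-14)) = (-21*(-3 + 18) - 167)*(-15*(-14)) = (-21*15 - 167)*210 = (-315 - 167)*210 = -482*210 = -101220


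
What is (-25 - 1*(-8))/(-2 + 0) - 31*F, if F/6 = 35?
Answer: -13003/2 ≈ -6501.5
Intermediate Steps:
F = 210 (F = 6*35 = 210)
(-25 - 1*(-8))/(-2 + 0) - 31*F = (-25 - 1*(-8))/(-2 + 0) - 31*210 = (-25 + 8)/(-2) - 6510 = -17*(-½) - 6510 = 17/2 - 6510 = -13003/2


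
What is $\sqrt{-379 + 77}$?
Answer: $i \sqrt{302} \approx 17.378 i$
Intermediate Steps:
$\sqrt{-379 + 77} = \sqrt{-302} = i \sqrt{302}$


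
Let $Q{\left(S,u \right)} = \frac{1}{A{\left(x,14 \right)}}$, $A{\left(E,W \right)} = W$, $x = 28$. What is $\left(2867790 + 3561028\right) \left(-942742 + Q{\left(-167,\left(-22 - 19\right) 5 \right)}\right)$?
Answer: $- \frac{42425013958283}{7} \approx -6.0607 \cdot 10^{12}$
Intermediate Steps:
$Q{\left(S,u \right)} = \frac{1}{14}$
$\left(2867790 + 3561028\right) \left(-942742 + Q{\left(-167,\left(-22 - 19\right) 5 \right)}\right) = \left(2867790 + 3561028\right) \left(-942742 + \frac{1}{14}\right) = 6428818 \left(- \frac{13198387}{14}\right) = - \frac{42425013958283}{7}$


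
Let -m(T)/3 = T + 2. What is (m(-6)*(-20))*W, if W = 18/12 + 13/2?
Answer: -1920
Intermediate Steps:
W = 8 (W = 18*(1/12) + 13*(1/2) = 3/2 + 13/2 = 8)
m(T) = -6 - 3*T (m(T) = -3*(T + 2) = -3*(2 + T) = -6 - 3*T)
(m(-6)*(-20))*W = ((-6 - 3*(-6))*(-20))*8 = ((-6 + 18)*(-20))*8 = (12*(-20))*8 = -240*8 = -1920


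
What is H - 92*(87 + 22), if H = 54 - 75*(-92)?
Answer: -3074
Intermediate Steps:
H = 6954 (H = 54 + 6900 = 6954)
H - 92*(87 + 22) = 6954 - 92*(87 + 22) = 6954 - 92*109 = 6954 - 10028 = -3074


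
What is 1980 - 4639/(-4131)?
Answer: 8184019/4131 ≈ 1981.1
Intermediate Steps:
1980 - 4639/(-4131) = 1980 - 4639*(-1)/4131 = 1980 - 1*(-4639/4131) = 1980 + 4639/4131 = 8184019/4131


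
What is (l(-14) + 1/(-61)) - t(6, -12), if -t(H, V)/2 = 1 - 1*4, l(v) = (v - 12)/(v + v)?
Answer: -4345/854 ≈ -5.0878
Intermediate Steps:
l(v) = (-12 + v)/(2*v) (l(v) = (-12 + v)/((2*v)) = (-12 + v)*(1/(2*v)) = (-12 + v)/(2*v))
t(H, V) = 6 (t(H, V) = -2*(1 - 1*4) = -2*(1 - 4) = -2*(-3) = 6)
(l(-14) + 1/(-61)) - t(6, -12) = ((½)*(-12 - 14)/(-14) + 1/(-61)) - 1*6 = ((½)*(-1/14)*(-26) - 1/61) - 6 = (13/14 - 1/61) - 6 = 779/854 - 6 = -4345/854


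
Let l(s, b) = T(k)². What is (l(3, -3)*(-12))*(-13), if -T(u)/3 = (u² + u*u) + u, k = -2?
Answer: 50544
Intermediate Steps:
T(u) = -6*u² - 3*u (T(u) = -3*((u² + u*u) + u) = -3*((u² + u²) + u) = -3*(2*u² + u) = -3*(u + 2*u²) = -6*u² - 3*u)
l(s, b) = 324 (l(s, b) = (-3*(-2)*(1 + 2*(-2)))² = (-3*(-2)*(1 - 4))² = (-3*(-2)*(-3))² = (-18)² = 324)
(l(3, -3)*(-12))*(-13) = (324*(-12))*(-13) = -3888*(-13) = 50544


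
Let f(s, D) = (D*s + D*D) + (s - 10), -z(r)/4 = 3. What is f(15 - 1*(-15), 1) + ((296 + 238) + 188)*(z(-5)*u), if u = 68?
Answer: -589101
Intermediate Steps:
z(r) = -12 (z(r) = -4*3 = -12)
f(s, D) = -10 + s + D² + D*s (f(s, D) = (D*s + D²) + (-10 + s) = (D² + D*s) + (-10 + s) = -10 + s + D² + D*s)
f(15 - 1*(-15), 1) + ((296 + 238) + 188)*(z(-5)*u) = (-10 + (15 - 1*(-15)) + 1² + 1*(15 - 1*(-15))) + ((296 + 238) + 188)*(-12*68) = (-10 + (15 + 15) + 1 + 1*(15 + 15)) + (534 + 188)*(-816) = (-10 + 30 + 1 + 1*30) + 722*(-816) = (-10 + 30 + 1 + 30) - 589152 = 51 - 589152 = -589101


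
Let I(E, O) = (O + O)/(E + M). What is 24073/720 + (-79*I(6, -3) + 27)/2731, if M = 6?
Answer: 65791243/1966320 ≈ 33.459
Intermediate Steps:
I(E, O) = 2*O/(6 + E) (I(E, O) = (O + O)/(E + 6) = (2*O)/(6 + E) = 2*O/(6 + E))
24073/720 + (-79*I(6, -3) + 27)/2731 = 24073/720 + (-158*(-3)/(6 + 6) + 27)/2731 = 24073*(1/720) + (-158*(-3)/12 + 27)*(1/2731) = 24073/720 + (-158*(-3)/12 + 27)*(1/2731) = 24073/720 + (-79*(-½) + 27)*(1/2731) = 24073/720 + (79/2 + 27)*(1/2731) = 24073/720 + (133/2)*(1/2731) = 24073/720 + 133/5462 = 65791243/1966320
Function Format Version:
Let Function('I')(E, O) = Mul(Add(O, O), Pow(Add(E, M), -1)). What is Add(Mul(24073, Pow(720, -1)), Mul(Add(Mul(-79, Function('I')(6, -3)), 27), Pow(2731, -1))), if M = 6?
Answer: Rational(65791243, 1966320) ≈ 33.459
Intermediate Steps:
Function('I')(E, O) = Mul(2, O, Pow(Add(6, E), -1)) (Function('I')(E, O) = Mul(Add(O, O), Pow(Add(E, 6), -1)) = Mul(Mul(2, O), Pow(Add(6, E), -1)) = Mul(2, O, Pow(Add(6, E), -1)))
Add(Mul(24073, Pow(720, -1)), Mul(Add(Mul(-79, Function('I')(6, -3)), 27), Pow(2731, -1))) = Add(Mul(24073, Pow(720, -1)), Mul(Add(Mul(-79, Mul(2, -3, Pow(Add(6, 6), -1))), 27), Pow(2731, -1))) = Add(Mul(24073, Rational(1, 720)), Mul(Add(Mul(-79, Mul(2, -3, Pow(12, -1))), 27), Rational(1, 2731))) = Add(Rational(24073, 720), Mul(Add(Mul(-79, Mul(2, -3, Rational(1, 12))), 27), Rational(1, 2731))) = Add(Rational(24073, 720), Mul(Add(Mul(-79, Rational(-1, 2)), 27), Rational(1, 2731))) = Add(Rational(24073, 720), Mul(Add(Rational(79, 2), 27), Rational(1, 2731))) = Add(Rational(24073, 720), Mul(Rational(133, 2), Rational(1, 2731))) = Add(Rational(24073, 720), Rational(133, 5462)) = Rational(65791243, 1966320)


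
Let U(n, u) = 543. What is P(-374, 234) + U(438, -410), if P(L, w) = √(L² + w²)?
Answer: 543 + 2*√48658 ≈ 984.17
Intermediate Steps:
P(-374, 234) + U(438, -410) = √((-374)² + 234²) + 543 = √(139876 + 54756) + 543 = √194632 + 543 = 2*√48658 + 543 = 543 + 2*√48658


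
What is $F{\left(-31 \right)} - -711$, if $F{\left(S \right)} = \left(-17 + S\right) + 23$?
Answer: $686$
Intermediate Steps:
$F{\left(S \right)} = 6 + S$
$F{\left(-31 \right)} - -711 = \left(6 - 31\right) - -711 = -25 + 711 = 686$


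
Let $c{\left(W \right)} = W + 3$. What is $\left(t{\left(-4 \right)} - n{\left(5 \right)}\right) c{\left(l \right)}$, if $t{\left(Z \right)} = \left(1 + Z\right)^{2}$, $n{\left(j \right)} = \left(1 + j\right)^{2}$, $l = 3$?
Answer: $-162$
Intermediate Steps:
$c{\left(W \right)} = 3 + W$
$\left(t{\left(-4 \right)} - n{\left(5 \right)}\right) c{\left(l \right)} = \left(\left(1 - 4\right)^{2} - \left(1 + 5\right)^{2}\right) \left(3 + 3\right) = \left(\left(-3\right)^{2} - 6^{2}\right) 6 = \left(9 - 36\right) 6 = \left(-27\right) 6 = -162$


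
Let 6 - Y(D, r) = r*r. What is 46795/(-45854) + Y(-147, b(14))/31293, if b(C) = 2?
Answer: -1464264227/1434909222 ≈ -1.0205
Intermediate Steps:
Y(D, r) = 6 - r**2 (Y(D, r) = 6 - r*r = 6 - r**2)
46795/(-45854) + Y(-147, b(14))/31293 = 46795/(-45854) + (6 - 1*2**2)/31293 = 46795*(-1/45854) + (6 - 1*4)*(1/31293) = -46795/45854 + (6 - 4)*(1/31293) = -46795/45854 + 2*(1/31293) = -46795/45854 + 2/31293 = -1464264227/1434909222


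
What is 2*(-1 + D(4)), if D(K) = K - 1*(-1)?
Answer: 8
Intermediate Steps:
D(K) = 1 + K (D(K) = K + 1 = 1 + K)
2*(-1 + D(4)) = 2*(-1 + (1 + 4)) = 2*(-1 + 5) = 2*4 = 8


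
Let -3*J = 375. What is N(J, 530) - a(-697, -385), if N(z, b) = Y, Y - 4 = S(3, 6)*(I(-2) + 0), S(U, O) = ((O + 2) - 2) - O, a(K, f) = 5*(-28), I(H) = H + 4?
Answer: 144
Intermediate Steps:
I(H) = 4 + H
J = -125 (J = -1/3*375 = -125)
a(K, f) = -140
S(U, O) = 0 (S(U, O) = ((2 + O) - 2) - O = O - O = 0)
Y = 4 (Y = 4 + 0*((4 - 2) + 0) = 4 + 0*(2 + 0) = 4 + 0*2 = 4 + 0 = 4)
N(z, b) = 4
N(J, 530) - a(-697, -385) = 4 - 1*(-140) = 4 + 140 = 144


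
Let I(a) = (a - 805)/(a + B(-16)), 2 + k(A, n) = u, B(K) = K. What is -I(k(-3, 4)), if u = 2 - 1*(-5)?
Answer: -800/11 ≈ -72.727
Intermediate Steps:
u = 7 (u = 2 + 5 = 7)
k(A, n) = 5 (k(A, n) = -2 + 7 = 5)
I(a) = (-805 + a)/(-16 + a) (I(a) = (a - 805)/(a - 16) = (-805 + a)/(-16 + a))
-I(k(-3, 4)) = -(-805 + 5)/(-16 + 5) = -(-800)/(-11) = -(-1)*(-800)/11 = -1*800/11 = -800/11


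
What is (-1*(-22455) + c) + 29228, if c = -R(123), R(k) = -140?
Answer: 51823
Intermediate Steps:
c = 140 (c = -1*(-140) = 140)
(-1*(-22455) + c) + 29228 = (-1*(-22455) + 140) + 29228 = (22455 + 140) + 29228 = 22595 + 29228 = 51823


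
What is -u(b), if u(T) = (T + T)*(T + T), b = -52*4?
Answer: -173056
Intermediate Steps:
b = -208
u(T) = 4*T² (u(T) = (2*T)*(2*T) = 4*T²)
-u(b) = -4*(-208)² = -4*43264 = -1*173056 = -173056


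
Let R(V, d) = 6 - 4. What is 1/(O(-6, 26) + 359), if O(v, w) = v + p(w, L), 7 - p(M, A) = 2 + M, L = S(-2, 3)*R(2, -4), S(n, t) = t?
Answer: 1/332 ≈ 0.0030120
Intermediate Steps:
R(V, d) = 2
L = 6 (L = 3*2 = 6)
p(M, A) = 5 - M (p(M, A) = 7 - (2 + M) = 7 + (-2 - M) = 5 - M)
O(v, w) = 5 + v - w (O(v, w) = v + (5 - w) = 5 + v - w)
1/(O(-6, 26) + 359) = 1/((5 - 6 - 1*26) + 359) = 1/((5 - 6 - 26) + 359) = 1/(-27 + 359) = 1/332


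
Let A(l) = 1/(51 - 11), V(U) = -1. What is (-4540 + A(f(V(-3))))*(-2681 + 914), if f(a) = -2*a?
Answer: 320885433/40 ≈ 8.0221e+6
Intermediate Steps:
A(l) = 1/40
(-4540 + A(f(V(-3))))*(-2681 + 914) = (-4540 + 1/40)*(-2681 + 914) = -181599/40*(-1767) = 320885433/40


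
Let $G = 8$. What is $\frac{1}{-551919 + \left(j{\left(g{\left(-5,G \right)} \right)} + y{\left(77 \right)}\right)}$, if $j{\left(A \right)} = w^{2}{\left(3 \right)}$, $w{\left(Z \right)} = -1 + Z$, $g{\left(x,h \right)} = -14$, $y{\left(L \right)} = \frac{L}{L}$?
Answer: $- \frac{1}{551914} \approx -1.8119 \cdot 10^{-6}$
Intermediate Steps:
$y{\left(L \right)} = 1$
$j{\left(A \right)} = 4$ ($j{\left(A \right)} = \left(-1 + 3\right)^{2} = 2^{2} = 4$)
$\frac{1}{-551919 + \left(j{\left(g{\left(-5,G \right)} \right)} + y{\left(77 \right)}\right)} = \frac{1}{-551919 + \left(4 + 1\right)} = \frac{1}{-551919 + 5} = \frac{1}{-551914} = - \frac{1}{551914}$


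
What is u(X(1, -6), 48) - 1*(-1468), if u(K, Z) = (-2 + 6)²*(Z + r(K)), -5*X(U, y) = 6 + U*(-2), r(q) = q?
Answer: 11116/5 ≈ 2223.2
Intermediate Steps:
X(U, y) = -6/5 + 2*U/5 (X(U, y) = -(6 + U*(-2))/5 = -(6 - 2*U)/5 = -6/5 + 2*U/5)
u(K, Z) = 16*K + 16*Z (u(K, Z) = (-2 + 6)²*(Z + K) = 4²*(K + Z) = 16*(K + Z) = 16*K + 16*Z)
u(X(1, -6), 48) - 1*(-1468) = (16*(-6/5 + (⅖)*1) + 16*48) - 1*(-1468) = (16*(-6/5 + ⅖) + 768) + 1468 = (16*(-⅘) + 768) + 1468 = (-64/5 + 768) + 1468 = 3776/5 + 1468 = 11116/5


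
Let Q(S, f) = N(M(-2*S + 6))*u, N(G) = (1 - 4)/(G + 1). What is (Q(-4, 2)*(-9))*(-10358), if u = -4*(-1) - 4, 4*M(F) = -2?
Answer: 0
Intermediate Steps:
M(F) = -½ (M(F) = (¼)*(-2) = -½)
N(G) = -3/(1 + G)
u = 0 (u = 4 - 4 = 0)
Q(S, f) = 0 (Q(S, f) = -3/(1 - ½)*0 = -3/½*0 = -3*2*0 = -6*0 = 0)
(Q(-4, 2)*(-9))*(-10358) = (0*(-9))*(-10358) = 0*(-10358) = 0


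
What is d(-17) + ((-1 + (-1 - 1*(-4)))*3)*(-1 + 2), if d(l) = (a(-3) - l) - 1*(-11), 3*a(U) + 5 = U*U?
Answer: 106/3 ≈ 35.333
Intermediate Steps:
a(U) = -5/3 + U**2/3 (a(U) = -5/3 + (U*U)/3 = -5/3 + U**2/3)
d(l) = 37/3 - l (d(l) = ((-5/3 + (1/3)*(-3)**2) - l) - 1*(-11) = ((-5/3 + (1/3)*9) - l) + 11 = ((-5/3 + 3) - l) + 11 = (4/3 - l) + 11 = 37/3 - l)
d(-17) + ((-1 + (-1 - 1*(-4)))*3)*(-1 + 2) = (37/3 - 1*(-17)) + ((-1 + (-1 - 1*(-4)))*3)*(-1 + 2) = (37/3 + 17) + ((-1 + (-1 + 4))*3)*1 = 88/3 + ((-1 + 3)*3)*1 = 88/3 + (2*3)*1 = 88/3 + 6*1 = 88/3 + 6 = 106/3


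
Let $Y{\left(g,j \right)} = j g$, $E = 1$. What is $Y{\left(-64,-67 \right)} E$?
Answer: $4288$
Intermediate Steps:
$Y{\left(g,j \right)} = g j$
$Y{\left(-64,-67 \right)} E = \left(-64\right) \left(-67\right) 1 = 4288 \cdot 1 = 4288$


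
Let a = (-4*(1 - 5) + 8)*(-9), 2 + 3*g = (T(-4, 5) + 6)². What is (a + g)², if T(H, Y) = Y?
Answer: 279841/9 ≈ 31093.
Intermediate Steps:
g = 119/3 (g = -⅔ + (5 + 6)²/3 = -⅔ + (⅓)*11² = -⅔ + (⅓)*121 = -⅔ + 121/3 = 119/3 ≈ 39.667)
a = -216 (a = (-4*(-4) + 8)*(-9) = (16 + 8)*(-9) = 24*(-9) = -216)
(a + g)² = (-216 + 119/3)² = (-529/3)² = 279841/9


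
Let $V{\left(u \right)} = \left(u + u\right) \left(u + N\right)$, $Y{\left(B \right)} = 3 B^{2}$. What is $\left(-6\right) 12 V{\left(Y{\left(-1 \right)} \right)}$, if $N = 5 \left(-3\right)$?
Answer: $5184$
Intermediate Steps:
$N = -15$
$V{\left(u \right)} = 2 u \left(-15 + u\right)$ ($V{\left(u \right)} = \left(u + u\right) \left(u - 15\right) = 2 u \left(-15 + u\right)$)
$\left(-6\right) 12 V{\left(Y{\left(-1 \right)} \right)} = \left(-6\right) 12 \cdot 2 \cdot 3 \left(-1\right)^{2} \left(-15 + 3 \left(-1\right)^{2}\right) = - 72 \cdot 2 \cdot 3 \cdot 1 \left(-15 + 3 \cdot 1\right) = - 72 \cdot 2 \cdot 3 \left(-15 + 3\right) = - 72 \cdot 2 \cdot 3 \left(-12\right) = \left(-72\right) \left(-72\right) = 5184$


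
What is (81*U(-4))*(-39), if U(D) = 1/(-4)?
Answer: 3159/4 ≈ 789.75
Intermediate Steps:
U(D) = -¼
(81*U(-4))*(-39) = (81*(-¼))*(-39) = -81/4*(-39) = 3159/4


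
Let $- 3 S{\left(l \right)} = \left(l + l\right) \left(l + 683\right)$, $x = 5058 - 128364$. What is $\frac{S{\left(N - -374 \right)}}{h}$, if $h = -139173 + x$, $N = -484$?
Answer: $- \frac{42020}{262479} \approx -0.16009$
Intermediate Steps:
$x = -123306$
$S{\left(l \right)} = - \frac{2 l \left(683 + l\right)}{3}$ ($S{\left(l \right)} = - \frac{\left(l + l\right) \left(l + 683\right)}{3} = - \frac{2 l \left(683 + l\right)}{3}$)
$h = -262479$ ($h = -139173 - 123306 = -262479$)
$\frac{S{\left(N - -374 \right)}}{h} = \frac{\left(- \frac{2}{3}\right) \left(-484 - -374\right) \left(683 - 110\right)}{-262479} = - \frac{2 \left(-484 + 374\right) \left(683 + \left(-484 + 374\right)\right)}{3} \left(- \frac{1}{262479}\right) = \left(- \frac{2}{3}\right) \left(-110\right) \left(683 - 110\right) \left(- \frac{1}{262479}\right) = \left(- \frac{2}{3}\right) \left(-110\right) 573 \left(- \frac{1}{262479}\right) = 42020 \left(- \frac{1}{262479}\right) = - \frac{42020}{262479}$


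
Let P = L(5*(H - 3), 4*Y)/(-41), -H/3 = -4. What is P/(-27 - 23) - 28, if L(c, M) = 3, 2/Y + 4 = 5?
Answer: -57397/2050 ≈ -27.999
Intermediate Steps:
H = 12 (H = -3*(-4) = 12)
Y = 2 (Y = 2/(-4 + 5) = 2/1 = 2*1 = 2)
P = -3/41 (P = 3/(-41) = 3*(-1/41) = -3/41 ≈ -0.073171)
P/(-27 - 23) - 28 = -3/(41*(-27 - 23)) - 28 = -3/41/(-50) - 28 = -3/41*(-1/50) - 28 = 3/2050 - 28 = -57397/2050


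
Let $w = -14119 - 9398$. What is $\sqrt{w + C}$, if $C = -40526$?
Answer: $7 i \sqrt{1307} \approx 253.07 i$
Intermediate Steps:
$w = -23517$
$\sqrt{w + C} = \sqrt{-23517 - 40526} = \sqrt{-64043} = 7 i \sqrt{1307}$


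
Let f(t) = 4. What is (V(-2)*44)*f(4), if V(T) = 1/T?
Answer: -88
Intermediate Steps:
V(T) = 1/T
(V(-2)*44)*f(4) = (44/(-2))*4 = -½*44*4 = -22*4 = -88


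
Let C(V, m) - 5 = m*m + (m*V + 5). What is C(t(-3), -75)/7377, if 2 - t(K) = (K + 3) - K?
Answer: 5710/7377 ≈ 0.77403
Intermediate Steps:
t(K) = -1 (t(K) = 2 - ((K + 3) - K) = 2 - ((3 + K) - K) = 2 - 1*3 = 2 - 3 = -1)
C(V, m) = 10 + m² + V*m (C(V, m) = 5 + (m*m + (m*V + 5)) = 5 + (m² + (V*m + 5)) = 5 + (m² + (5 + V*m)) = 5 + (5 + m² + V*m) = 10 + m² + V*m)
C(t(-3), -75)/7377 = (10 + (-75)² - 1*(-75))/7377 = (10 + 5625 + 75)*(1/7377) = 5710*(1/7377) = 5710/7377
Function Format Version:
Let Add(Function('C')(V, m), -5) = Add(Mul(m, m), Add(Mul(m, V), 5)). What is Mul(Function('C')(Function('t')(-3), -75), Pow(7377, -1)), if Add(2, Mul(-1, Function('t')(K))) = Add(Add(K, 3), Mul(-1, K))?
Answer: Rational(5710, 7377) ≈ 0.77403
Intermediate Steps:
Function('t')(K) = -1 (Function('t')(K) = Add(2, Mul(-1, Add(Add(K, 3), Mul(-1, K)))) = Add(2, Mul(-1, Add(Add(3, K), Mul(-1, K)))) = Add(2, Mul(-1, 3)) = Add(2, -3) = -1)
Function('C')(V, m) = Add(10, Pow(m, 2), Mul(V, m)) (Function('C')(V, m) = Add(5, Add(Mul(m, m), Add(Mul(m, V), 5))) = Add(5, Add(Pow(m, 2), Add(Mul(V, m), 5))) = Add(5, Add(Pow(m, 2), Add(5, Mul(V, m)))) = Add(5, Add(5, Pow(m, 2), Mul(V, m))) = Add(10, Pow(m, 2), Mul(V, m)))
Mul(Function('C')(Function('t')(-3), -75), Pow(7377, -1)) = Mul(Add(10, Pow(-75, 2), Mul(-1, -75)), Pow(7377, -1)) = Mul(Add(10, 5625, 75), Rational(1, 7377)) = Mul(5710, Rational(1, 7377)) = Rational(5710, 7377)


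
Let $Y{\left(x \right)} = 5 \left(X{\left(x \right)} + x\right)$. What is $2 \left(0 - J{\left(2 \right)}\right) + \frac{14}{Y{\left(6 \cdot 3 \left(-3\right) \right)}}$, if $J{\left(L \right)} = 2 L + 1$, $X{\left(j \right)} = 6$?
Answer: $- \frac{1207}{120} \approx -10.058$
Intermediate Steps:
$J{\left(L \right)} = 1 + 2 L$
$Y{\left(x \right)} = 30 + 5 x$ ($Y{\left(x \right)} = 5 \left(6 + x\right) = 30 + 5 x$)
$2 \left(0 - J{\left(2 \right)}\right) + \frac{14}{Y{\left(6 \cdot 3 \left(-3\right) \right)}} = 2 \left(0 - \left(1 + 2 \cdot 2\right)\right) + \frac{14}{30 + 5 \cdot 6 \cdot 3 \left(-3\right)} = 2 \left(0 - \left(1 + 4\right)\right) + \frac{14}{30 + 5 \cdot 18 \left(-3\right)} = 2 \left(0 - 5\right) + \frac{14}{30 + 5 \left(-54\right)} = 2 \left(0 - 5\right) + \frac{14}{30 - 270} = 2 \left(-5\right) + \frac{14}{-240} = -10 + 14 \left(- \frac{1}{240}\right) = -10 - \frac{7}{120} = - \frac{1207}{120}$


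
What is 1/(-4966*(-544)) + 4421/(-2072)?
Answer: -1492918389/699689536 ≈ -2.1337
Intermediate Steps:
1/(-4966*(-544)) + 4421/(-2072) = -1/4966*(-1/544) + 4421*(-1/2072) = 1/2701504 - 4421/2072 = -1492918389/699689536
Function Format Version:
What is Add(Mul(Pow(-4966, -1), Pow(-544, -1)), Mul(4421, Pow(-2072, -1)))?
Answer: Rational(-1492918389, 699689536) ≈ -2.1337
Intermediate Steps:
Add(Mul(Pow(-4966, -1), Pow(-544, -1)), Mul(4421, Pow(-2072, -1))) = Add(Mul(Rational(-1, 4966), Rational(-1, 544)), Mul(4421, Rational(-1, 2072))) = Add(Rational(1, 2701504), Rational(-4421, 2072)) = Rational(-1492918389, 699689536)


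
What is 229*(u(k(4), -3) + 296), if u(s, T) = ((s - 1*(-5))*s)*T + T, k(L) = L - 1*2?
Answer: 57479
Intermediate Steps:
k(L) = -2 + L (k(L) = L - 2 = -2 + L)
u(s, T) = T + T*s*(5 + s) (u(s, T) = ((s + 5)*s)*T + T = ((5 + s)*s)*T + T = (s*(5 + s))*T + T = T*s*(5 + s) + T = T + T*s*(5 + s))
229*(u(k(4), -3) + 296) = 229*(-3*(1 + (-2 + 4)**2 + 5*(-2 + 4)) + 296) = 229*(-3*(1 + 2**2 + 5*2) + 296) = 229*(-3*(1 + 4 + 10) + 296) = 229*(-3*15 + 296) = 229*(-45 + 296) = 229*251 = 57479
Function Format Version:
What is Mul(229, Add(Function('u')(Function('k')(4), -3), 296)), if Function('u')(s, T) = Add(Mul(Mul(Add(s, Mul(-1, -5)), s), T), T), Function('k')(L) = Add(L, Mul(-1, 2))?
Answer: 57479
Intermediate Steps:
Function('k')(L) = Add(-2, L) (Function('k')(L) = Add(L, -2) = Add(-2, L))
Function('u')(s, T) = Add(T, Mul(T, s, Add(5, s))) (Function('u')(s, T) = Add(Mul(Mul(Add(s, 5), s), T), T) = Add(Mul(Mul(Add(5, s), s), T), T) = Add(Mul(Mul(s, Add(5, s)), T), T) = Add(Mul(T, s, Add(5, s)), T) = Add(T, Mul(T, s, Add(5, s))))
Mul(229, Add(Function('u')(Function('k')(4), -3), 296)) = Mul(229, Add(Mul(-3, Add(1, Pow(Add(-2, 4), 2), Mul(5, Add(-2, 4)))), 296)) = Mul(229, Add(Mul(-3, Add(1, Pow(2, 2), Mul(5, 2))), 296)) = Mul(229, Add(Mul(-3, Add(1, 4, 10)), 296)) = Mul(229, Add(Mul(-3, 15), 296)) = Mul(229, Add(-45, 296)) = Mul(229, 251) = 57479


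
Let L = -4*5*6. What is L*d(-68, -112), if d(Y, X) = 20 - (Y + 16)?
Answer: -8640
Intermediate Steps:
d(Y, X) = 4 - Y (d(Y, X) = 20 - (16 + Y) = 20 + (-16 - Y) = 4 - Y)
L = -120 (L = -20*6 = -120)
L*d(-68, -112) = -120*(4 - 1*(-68)) = -120*(4 + 68) = -120*72 = -8640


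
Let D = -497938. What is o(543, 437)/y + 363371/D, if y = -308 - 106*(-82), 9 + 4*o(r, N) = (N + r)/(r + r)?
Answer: -3309596392597/4533737440512 ≈ -0.72999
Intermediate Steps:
o(r, N) = -9/4 + (N + r)/(8*r) (o(r, N) = -9/4 + ((N + r)/(r + r))/4 = -9/4 + ((N + r)/((2*r)))/4 = -9/4 + ((N + r)*(1/(2*r)))/4 = -9/4 + ((N + r)/(2*r))/4 = -9/4 + (N + r)/(8*r))
y = 8384 (y = -308 + 8692 = 8384)
o(543, 437)/y + 363371/D = ((⅛)*(437 - 17*543)/543)/8384 + 363371/(-497938) = ((⅛)*(1/543)*(437 - 9231))*(1/8384) + 363371*(-1/497938) = ((⅛)*(1/543)*(-8794))*(1/8384) - 363371/497938 = -4397/2172*1/8384 - 363371/497938 = -4397/18210048 - 363371/497938 = -3309596392597/4533737440512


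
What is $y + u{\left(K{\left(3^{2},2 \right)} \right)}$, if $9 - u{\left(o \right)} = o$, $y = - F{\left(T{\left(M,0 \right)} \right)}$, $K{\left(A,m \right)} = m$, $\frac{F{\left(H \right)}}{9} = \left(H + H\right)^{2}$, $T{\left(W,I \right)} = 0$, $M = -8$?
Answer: $7$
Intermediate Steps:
$F{\left(H \right)} = 36 H^{2}$ ($F{\left(H \right)} = 9 \left(H + H\right)^{2} = 9 \left(2 H\right)^{2} = 9 \cdot 4 H^{2} = 36 H^{2}$)
$y = 0$ ($y = - 36 \cdot 0^{2} = - 36 \cdot 0 = \left(-1\right) 0 = 0$)
$u{\left(o \right)} = 9 - o$
$y + u{\left(K{\left(3^{2},2 \right)} \right)} = 0 + \left(9 - 2\right) = 0 + 7 = 7$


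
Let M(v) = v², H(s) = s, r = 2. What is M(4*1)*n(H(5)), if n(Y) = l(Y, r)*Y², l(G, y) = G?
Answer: 2000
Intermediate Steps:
n(Y) = Y³ (n(Y) = Y*Y² = Y³)
M(4*1)*n(H(5)) = (4*1)²*5³ = 4²*125 = 16*125 = 2000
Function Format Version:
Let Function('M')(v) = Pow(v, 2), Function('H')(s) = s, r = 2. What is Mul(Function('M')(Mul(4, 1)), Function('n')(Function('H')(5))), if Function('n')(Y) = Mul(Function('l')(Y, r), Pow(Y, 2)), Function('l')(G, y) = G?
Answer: 2000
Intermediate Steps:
Function('n')(Y) = Pow(Y, 3) (Function('n')(Y) = Mul(Y, Pow(Y, 2)) = Pow(Y, 3))
Mul(Function('M')(Mul(4, 1)), Function('n')(Function('H')(5))) = Mul(Pow(Mul(4, 1), 2), Pow(5, 3)) = Mul(Pow(4, 2), 125) = Mul(16, 125) = 2000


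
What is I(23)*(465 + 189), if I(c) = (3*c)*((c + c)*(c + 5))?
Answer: 58122288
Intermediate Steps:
I(c) = 6*c²*(5 + c) (I(c) = (3*c)*((2*c)*(5 + c)) = (3*c)*(2*c*(5 + c)) = 6*c²*(5 + c))
I(23)*(465 + 189) = (6*23²*(5 + 23))*(465 + 189) = (6*529*28)*654 = 88872*654 = 58122288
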